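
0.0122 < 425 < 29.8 False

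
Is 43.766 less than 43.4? No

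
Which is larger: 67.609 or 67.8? 67.8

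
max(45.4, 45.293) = 45.4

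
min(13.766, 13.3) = 13.3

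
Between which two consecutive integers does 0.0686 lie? 0 and 1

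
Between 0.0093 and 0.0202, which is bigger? 0.0202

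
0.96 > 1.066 False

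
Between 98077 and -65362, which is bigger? 98077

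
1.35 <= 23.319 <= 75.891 True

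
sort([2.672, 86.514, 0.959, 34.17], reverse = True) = [86.514, 34.17, 2.672, 0.959]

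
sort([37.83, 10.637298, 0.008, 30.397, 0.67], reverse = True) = [37.83, 30.397, 10.637298, 0.67, 0.008]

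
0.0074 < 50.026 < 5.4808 False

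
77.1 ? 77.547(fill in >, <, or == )<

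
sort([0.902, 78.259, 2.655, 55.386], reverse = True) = [78.259, 55.386, 2.655, 0.902]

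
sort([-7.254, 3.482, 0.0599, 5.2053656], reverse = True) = [5.2053656, 3.482, 0.0599, -7.254]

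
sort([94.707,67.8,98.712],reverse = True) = [98.712,94.707,67.8]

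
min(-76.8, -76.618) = -76.8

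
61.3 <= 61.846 True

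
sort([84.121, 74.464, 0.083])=[0.083, 74.464, 84.121]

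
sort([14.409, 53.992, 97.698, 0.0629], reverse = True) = [97.698, 53.992, 14.409, 0.0629]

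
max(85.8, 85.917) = 85.917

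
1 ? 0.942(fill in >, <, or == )>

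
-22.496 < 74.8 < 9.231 False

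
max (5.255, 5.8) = 5.8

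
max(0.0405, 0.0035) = 0.0405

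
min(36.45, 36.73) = 36.45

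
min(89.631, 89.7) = 89.631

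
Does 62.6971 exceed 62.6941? Yes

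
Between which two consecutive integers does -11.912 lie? -12 and -11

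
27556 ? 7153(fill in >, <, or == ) >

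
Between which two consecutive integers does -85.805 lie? -86 and -85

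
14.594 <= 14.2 False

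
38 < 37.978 False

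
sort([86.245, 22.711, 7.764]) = [7.764, 22.711, 86.245]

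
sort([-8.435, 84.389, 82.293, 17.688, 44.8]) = [-8.435, 17.688, 44.8, 82.293, 84.389]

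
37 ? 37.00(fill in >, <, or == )==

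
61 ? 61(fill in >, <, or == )==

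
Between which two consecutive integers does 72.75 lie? 72 and 73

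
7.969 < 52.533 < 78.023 True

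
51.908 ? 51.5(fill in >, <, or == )>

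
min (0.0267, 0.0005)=0.0005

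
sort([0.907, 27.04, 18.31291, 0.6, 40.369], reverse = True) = [40.369, 27.04, 18.31291, 0.907, 0.6]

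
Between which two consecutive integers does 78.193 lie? 78 and 79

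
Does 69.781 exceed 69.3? Yes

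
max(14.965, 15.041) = 15.041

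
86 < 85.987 False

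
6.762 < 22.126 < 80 True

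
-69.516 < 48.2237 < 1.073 False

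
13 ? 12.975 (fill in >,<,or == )>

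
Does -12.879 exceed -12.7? No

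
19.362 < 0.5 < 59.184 False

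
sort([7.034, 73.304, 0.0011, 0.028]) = [0.0011, 0.028, 7.034, 73.304]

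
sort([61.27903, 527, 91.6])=[61.27903, 91.6, 527]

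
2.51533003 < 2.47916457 False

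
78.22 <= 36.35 False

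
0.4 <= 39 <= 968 True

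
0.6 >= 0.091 True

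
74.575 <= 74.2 False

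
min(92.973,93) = 92.973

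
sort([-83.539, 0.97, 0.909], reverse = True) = [0.97, 0.909, -83.539]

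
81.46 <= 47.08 False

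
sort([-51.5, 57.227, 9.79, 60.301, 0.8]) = [-51.5, 0.8, 9.79, 57.227, 60.301]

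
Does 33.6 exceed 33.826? No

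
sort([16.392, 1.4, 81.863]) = [1.4, 16.392, 81.863]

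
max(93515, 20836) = 93515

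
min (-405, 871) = -405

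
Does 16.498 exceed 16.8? No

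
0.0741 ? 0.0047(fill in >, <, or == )>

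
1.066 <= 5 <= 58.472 True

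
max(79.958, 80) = 80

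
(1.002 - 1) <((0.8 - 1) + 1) True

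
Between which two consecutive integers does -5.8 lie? -6 and -5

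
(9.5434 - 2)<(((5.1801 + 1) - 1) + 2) False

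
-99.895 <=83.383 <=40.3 False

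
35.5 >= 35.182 True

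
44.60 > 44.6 False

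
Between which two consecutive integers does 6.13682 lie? 6 and 7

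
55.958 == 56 False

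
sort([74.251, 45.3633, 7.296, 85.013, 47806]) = [7.296, 45.3633, 74.251, 85.013, 47806]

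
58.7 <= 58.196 False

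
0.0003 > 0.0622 False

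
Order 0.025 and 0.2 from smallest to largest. 0.025, 0.2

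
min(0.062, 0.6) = 0.062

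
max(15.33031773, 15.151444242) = 15.33031773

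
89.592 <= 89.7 True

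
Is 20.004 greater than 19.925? Yes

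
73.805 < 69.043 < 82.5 False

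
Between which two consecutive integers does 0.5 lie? 0 and 1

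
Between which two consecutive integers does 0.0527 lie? 0 and 1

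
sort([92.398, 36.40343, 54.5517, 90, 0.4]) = [0.4, 36.40343, 54.5517, 90, 92.398]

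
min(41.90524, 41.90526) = 41.90524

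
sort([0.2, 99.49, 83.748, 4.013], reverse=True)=[99.49, 83.748, 4.013, 0.2]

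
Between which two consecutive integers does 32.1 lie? 32 and 33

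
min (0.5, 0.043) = 0.043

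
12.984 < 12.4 False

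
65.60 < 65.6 False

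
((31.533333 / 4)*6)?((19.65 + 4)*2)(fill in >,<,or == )<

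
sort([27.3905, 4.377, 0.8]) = [0.8, 4.377, 27.3905]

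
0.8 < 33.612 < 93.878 True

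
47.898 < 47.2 False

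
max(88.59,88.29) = 88.59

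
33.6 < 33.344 False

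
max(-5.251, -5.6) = -5.251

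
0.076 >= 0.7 False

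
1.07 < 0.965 False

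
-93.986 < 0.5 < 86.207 True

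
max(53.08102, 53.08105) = 53.08105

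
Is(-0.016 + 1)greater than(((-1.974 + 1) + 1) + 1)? No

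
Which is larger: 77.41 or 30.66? 77.41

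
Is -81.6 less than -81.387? Yes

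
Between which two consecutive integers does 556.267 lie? 556 and 557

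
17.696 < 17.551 False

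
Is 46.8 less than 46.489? No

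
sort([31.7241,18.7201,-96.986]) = [-96.986,18.7201,31.7241]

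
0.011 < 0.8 True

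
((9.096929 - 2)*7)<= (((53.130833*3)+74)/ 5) False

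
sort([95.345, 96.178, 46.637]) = [46.637, 95.345, 96.178]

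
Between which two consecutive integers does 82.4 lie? 82 and 83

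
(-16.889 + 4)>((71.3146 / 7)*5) False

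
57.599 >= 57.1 True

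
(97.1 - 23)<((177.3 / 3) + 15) False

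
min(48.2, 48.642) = 48.2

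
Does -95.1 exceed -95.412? Yes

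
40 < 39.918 False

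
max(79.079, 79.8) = 79.8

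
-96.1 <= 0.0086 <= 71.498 True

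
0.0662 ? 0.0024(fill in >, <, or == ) >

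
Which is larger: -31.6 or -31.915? -31.6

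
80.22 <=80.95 True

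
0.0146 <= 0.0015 False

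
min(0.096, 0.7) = 0.096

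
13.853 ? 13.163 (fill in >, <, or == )>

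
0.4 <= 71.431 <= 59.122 False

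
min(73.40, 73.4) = 73.40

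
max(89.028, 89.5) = 89.5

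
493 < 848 True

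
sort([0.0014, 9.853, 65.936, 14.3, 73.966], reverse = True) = [73.966, 65.936, 14.3, 9.853, 0.0014]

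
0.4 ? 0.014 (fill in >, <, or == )>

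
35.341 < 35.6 True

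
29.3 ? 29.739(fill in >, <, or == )<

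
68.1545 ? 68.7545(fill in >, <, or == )<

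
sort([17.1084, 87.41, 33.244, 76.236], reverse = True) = [87.41, 76.236, 33.244, 17.1084]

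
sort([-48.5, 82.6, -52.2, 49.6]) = [-52.2, -48.5, 49.6, 82.6]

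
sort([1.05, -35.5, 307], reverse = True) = [307, 1.05, -35.5]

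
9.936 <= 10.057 True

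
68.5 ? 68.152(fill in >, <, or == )>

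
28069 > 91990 False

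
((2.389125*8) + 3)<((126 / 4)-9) True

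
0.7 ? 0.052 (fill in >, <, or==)>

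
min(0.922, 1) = 0.922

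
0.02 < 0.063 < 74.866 True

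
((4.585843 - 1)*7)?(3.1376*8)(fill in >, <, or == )>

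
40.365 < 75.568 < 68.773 False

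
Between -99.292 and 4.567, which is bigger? 4.567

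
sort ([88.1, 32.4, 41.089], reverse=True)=[88.1, 41.089, 32.4]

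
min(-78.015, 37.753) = -78.015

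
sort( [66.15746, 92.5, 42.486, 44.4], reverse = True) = [92.5, 66.15746, 44.4, 42.486]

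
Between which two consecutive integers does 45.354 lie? 45 and 46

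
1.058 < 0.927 False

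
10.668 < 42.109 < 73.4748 True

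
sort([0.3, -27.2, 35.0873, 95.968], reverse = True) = [95.968, 35.0873, 0.3, -27.2]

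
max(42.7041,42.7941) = 42.7941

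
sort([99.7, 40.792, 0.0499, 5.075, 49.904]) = [0.0499, 5.075, 40.792, 49.904, 99.7]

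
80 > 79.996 True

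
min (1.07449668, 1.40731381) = 1.07449668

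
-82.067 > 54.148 False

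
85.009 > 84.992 True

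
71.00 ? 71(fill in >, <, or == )==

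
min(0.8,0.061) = 0.061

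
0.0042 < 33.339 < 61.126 True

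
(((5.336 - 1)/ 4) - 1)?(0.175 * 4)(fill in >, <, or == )<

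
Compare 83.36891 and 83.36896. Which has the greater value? 83.36896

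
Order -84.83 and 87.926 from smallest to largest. -84.83, 87.926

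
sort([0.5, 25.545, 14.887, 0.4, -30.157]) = [-30.157, 0.4, 0.5, 14.887, 25.545]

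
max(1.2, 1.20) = 1.20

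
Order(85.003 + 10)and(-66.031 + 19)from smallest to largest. (-66.031 + 19), (85.003 + 10)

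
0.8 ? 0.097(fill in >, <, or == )>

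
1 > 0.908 True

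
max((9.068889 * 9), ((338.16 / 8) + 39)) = 81.620001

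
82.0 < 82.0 False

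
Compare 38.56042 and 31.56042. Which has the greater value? 38.56042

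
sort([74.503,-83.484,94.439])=[-83.484,74.503,94.439]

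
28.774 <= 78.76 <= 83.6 True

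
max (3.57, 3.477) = 3.57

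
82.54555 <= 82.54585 True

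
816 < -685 False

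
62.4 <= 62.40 True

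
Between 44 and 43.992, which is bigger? 44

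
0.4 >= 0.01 True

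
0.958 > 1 False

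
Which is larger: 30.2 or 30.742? 30.742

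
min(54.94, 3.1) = 3.1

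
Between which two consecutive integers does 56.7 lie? 56 and 57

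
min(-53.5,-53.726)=-53.726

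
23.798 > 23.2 True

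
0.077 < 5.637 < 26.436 True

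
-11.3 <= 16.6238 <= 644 True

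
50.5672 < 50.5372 False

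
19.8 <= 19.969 True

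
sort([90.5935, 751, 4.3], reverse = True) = [751, 90.5935, 4.3]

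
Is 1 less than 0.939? No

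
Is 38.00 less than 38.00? No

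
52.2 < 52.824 True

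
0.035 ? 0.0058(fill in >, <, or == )>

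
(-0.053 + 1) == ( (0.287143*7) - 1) False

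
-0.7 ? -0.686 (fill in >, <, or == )<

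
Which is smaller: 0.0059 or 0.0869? 0.0059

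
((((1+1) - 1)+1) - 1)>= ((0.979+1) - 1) True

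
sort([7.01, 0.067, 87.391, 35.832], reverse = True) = [87.391, 35.832, 7.01, 0.067]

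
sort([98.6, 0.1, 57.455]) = [0.1, 57.455, 98.6]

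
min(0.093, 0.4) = 0.093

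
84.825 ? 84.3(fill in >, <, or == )>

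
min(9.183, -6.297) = -6.297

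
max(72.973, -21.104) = 72.973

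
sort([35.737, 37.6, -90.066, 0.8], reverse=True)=[37.6, 35.737, 0.8, -90.066]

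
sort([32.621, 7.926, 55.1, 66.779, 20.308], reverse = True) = [66.779, 55.1, 32.621, 20.308, 7.926]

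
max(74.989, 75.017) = 75.017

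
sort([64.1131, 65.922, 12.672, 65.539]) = [12.672, 64.1131, 65.539, 65.922]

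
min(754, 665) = 665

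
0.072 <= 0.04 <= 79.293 False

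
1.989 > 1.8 True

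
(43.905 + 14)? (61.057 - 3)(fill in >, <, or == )<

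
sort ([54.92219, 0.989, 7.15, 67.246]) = [0.989, 7.15, 54.92219, 67.246]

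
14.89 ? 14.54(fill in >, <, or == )>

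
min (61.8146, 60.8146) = 60.8146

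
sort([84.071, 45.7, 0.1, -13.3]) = [-13.3, 0.1, 45.7, 84.071]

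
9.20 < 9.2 False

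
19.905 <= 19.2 False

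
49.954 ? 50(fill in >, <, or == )<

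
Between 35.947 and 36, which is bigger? 36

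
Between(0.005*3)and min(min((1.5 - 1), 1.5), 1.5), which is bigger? min(min((1.5 - 1), 1.5), 1.5)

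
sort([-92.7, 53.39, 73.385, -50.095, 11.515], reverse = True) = [73.385, 53.39, 11.515, -50.095, -92.7]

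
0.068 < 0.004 False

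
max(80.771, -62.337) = 80.771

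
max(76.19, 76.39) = 76.39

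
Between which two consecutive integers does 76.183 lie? 76 and 77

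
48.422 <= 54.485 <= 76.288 True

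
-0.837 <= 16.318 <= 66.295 True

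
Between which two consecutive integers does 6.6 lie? 6 and 7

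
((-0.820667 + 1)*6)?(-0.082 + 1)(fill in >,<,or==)>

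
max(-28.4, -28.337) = -28.337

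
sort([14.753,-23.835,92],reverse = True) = [92,14.753,-23.835]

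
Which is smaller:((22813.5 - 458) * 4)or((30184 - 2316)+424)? ((30184 - 2316)+424)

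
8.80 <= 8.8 True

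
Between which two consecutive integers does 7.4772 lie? 7 and 8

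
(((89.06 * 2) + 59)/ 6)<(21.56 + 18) True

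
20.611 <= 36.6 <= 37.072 True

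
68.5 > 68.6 False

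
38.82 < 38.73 False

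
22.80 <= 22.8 True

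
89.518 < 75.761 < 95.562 False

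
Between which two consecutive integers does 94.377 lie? 94 and 95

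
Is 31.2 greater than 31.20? No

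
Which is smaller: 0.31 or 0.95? 0.31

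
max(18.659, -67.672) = 18.659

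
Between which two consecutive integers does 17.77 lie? 17 and 18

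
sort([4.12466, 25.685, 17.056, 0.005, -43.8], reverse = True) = [25.685, 17.056, 4.12466, 0.005, -43.8]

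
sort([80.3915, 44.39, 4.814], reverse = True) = [80.3915, 44.39, 4.814]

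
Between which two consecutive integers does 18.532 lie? 18 and 19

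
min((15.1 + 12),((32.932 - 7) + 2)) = 27.1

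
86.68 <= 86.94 True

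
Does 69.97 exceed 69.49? Yes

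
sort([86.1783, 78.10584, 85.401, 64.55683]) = [64.55683, 78.10584, 85.401, 86.1783]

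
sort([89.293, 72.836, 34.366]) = [34.366, 72.836, 89.293]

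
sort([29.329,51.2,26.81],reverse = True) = [51.2,29.329,26.81]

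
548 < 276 False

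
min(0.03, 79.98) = 0.03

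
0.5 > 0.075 True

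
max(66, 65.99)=66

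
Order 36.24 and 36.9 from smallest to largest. 36.24, 36.9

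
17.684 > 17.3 True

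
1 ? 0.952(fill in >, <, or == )>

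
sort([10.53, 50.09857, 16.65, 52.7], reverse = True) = [52.7, 50.09857, 16.65, 10.53]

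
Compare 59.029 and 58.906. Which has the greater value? 59.029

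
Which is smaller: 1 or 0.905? 0.905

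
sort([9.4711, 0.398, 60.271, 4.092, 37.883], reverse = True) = [60.271, 37.883, 9.4711, 4.092, 0.398]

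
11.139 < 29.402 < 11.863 False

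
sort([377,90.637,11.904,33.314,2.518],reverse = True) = [377,90.637,33.314,11.904,2.518]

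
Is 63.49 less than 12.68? No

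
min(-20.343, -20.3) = -20.343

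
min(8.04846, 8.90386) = 8.04846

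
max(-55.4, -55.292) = -55.292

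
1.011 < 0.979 False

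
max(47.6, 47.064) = 47.6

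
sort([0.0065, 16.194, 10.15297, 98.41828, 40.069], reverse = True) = [98.41828, 40.069, 16.194, 10.15297, 0.0065]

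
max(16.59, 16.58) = 16.59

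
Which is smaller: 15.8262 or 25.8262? 15.8262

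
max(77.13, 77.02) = 77.13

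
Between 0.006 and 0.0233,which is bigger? 0.0233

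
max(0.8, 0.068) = 0.8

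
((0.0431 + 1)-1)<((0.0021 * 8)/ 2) False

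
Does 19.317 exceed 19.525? No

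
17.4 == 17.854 False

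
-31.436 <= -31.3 True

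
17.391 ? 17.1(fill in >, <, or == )>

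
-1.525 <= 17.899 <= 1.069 False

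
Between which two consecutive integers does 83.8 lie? 83 and 84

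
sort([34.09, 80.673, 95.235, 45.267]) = [34.09, 45.267, 80.673, 95.235]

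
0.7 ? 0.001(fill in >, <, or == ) >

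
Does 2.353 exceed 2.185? Yes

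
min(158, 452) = 158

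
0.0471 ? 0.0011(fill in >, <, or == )>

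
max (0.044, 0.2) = 0.2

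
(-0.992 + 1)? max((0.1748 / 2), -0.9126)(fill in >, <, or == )<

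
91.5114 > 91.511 True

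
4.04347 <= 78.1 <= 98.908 True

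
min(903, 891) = 891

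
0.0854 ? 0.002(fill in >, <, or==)>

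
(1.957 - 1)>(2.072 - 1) False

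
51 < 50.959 False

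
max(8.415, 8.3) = 8.415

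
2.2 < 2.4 True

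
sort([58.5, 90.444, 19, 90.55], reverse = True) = [90.55, 90.444, 58.5, 19]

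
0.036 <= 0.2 True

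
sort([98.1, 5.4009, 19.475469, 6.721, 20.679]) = [5.4009, 6.721, 19.475469, 20.679, 98.1]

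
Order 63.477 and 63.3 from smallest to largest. 63.3, 63.477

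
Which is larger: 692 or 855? 855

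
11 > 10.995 True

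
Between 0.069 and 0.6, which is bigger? 0.6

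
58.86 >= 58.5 True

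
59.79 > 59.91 False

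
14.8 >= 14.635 True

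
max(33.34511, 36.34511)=36.34511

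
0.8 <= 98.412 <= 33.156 False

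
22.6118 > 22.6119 False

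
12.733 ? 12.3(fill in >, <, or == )>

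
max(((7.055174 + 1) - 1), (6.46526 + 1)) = 7.46526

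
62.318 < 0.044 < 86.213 False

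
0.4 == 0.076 False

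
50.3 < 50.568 True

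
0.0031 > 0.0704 False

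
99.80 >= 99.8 True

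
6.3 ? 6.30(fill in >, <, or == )==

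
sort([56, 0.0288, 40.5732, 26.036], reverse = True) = [56, 40.5732, 26.036, 0.0288]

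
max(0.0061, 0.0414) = 0.0414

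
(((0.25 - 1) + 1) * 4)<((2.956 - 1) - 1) False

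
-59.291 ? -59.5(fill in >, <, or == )>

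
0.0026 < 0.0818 True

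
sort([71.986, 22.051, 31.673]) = [22.051, 31.673, 71.986]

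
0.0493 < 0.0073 False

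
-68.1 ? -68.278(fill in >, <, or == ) >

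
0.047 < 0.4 True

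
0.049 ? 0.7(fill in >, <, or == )<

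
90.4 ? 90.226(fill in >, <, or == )>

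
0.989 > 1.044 False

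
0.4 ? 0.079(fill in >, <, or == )>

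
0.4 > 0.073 True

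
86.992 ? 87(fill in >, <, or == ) <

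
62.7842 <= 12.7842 False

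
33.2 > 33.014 True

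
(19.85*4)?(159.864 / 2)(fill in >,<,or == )<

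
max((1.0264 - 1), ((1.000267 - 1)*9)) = 0.0264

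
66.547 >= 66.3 True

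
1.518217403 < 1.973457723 True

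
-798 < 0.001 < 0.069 True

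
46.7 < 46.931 True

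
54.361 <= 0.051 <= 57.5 False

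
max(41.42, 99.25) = 99.25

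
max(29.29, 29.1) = 29.29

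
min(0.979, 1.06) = 0.979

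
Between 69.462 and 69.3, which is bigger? 69.462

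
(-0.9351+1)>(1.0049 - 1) True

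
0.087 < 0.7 True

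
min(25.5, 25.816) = 25.5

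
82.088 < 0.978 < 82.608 False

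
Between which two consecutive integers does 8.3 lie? 8 and 9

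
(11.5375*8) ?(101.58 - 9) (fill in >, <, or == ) <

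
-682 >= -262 False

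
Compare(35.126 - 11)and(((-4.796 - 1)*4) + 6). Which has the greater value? (35.126 - 11)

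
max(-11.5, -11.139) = -11.139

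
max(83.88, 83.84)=83.88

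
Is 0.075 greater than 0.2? No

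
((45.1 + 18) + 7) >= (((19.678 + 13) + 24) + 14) False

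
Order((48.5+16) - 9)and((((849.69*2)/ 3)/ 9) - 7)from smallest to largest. ((48.5+16) - 9), ((((849.69*2)/ 3)/ 9) - 7)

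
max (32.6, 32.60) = 32.60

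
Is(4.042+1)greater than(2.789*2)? No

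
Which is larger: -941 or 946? 946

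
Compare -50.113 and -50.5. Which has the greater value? -50.113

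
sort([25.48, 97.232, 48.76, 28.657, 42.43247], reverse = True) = [97.232, 48.76, 42.43247, 28.657, 25.48]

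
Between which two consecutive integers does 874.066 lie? 874 and 875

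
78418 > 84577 False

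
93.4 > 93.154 True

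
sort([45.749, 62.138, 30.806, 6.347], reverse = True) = [62.138, 45.749, 30.806, 6.347]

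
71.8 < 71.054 False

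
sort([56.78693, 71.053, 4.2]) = [4.2, 56.78693, 71.053]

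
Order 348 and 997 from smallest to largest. 348,997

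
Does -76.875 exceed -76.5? No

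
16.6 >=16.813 False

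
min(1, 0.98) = 0.98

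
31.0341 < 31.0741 True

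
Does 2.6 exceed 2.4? Yes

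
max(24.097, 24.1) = 24.1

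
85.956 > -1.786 True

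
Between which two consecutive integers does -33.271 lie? -34 and -33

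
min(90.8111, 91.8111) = 90.8111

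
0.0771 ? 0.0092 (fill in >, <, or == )>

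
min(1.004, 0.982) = 0.982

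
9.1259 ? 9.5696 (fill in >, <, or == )<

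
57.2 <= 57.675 True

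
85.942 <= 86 True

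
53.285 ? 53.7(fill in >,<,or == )<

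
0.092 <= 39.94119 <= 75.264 True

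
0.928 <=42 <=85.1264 True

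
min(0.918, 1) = 0.918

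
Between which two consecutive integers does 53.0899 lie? 53 and 54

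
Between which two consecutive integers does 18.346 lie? 18 and 19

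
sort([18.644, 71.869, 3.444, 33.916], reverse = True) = [71.869, 33.916, 18.644, 3.444]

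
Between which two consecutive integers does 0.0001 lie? 0 and 1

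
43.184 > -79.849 True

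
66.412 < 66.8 True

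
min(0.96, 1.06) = 0.96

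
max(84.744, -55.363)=84.744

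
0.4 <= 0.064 False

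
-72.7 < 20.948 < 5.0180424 False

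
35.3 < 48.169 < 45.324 False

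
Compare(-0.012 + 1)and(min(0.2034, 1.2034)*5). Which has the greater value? (min(0.2034, 1.2034)*5)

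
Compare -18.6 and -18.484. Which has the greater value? -18.484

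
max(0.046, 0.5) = 0.5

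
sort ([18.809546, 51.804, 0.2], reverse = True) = [51.804, 18.809546, 0.2]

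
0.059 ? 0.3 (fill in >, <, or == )<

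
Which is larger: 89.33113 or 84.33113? 89.33113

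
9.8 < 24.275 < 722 True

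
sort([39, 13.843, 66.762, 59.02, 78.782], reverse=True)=[78.782, 66.762, 59.02, 39, 13.843]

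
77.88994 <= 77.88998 True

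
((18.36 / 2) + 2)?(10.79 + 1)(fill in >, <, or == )<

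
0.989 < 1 True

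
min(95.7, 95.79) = 95.7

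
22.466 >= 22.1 True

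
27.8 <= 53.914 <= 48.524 False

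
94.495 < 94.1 False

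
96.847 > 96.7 True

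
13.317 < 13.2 False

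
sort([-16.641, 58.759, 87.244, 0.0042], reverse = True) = [87.244, 58.759, 0.0042, -16.641]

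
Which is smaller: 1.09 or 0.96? 0.96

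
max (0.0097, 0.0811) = 0.0811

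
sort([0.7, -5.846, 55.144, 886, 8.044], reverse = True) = [886, 55.144, 8.044, 0.7, -5.846]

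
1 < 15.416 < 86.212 True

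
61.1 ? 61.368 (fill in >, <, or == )<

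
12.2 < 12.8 True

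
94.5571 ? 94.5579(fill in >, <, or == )<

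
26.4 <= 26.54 True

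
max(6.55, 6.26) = 6.55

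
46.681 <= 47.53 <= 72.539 True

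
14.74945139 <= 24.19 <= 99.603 True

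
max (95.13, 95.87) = 95.87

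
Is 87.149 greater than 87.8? No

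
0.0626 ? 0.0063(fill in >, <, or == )>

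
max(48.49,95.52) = 95.52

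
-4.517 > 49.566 False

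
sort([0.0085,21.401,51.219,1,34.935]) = [0.0085,1,21.401,34.935,51.219]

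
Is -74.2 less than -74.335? No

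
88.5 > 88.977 False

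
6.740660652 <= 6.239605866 False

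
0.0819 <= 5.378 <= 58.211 True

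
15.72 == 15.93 False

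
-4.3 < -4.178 True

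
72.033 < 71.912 False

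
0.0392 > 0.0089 True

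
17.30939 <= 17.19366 False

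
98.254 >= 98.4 False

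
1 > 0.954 True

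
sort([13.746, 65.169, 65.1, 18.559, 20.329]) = [13.746, 18.559, 20.329, 65.1, 65.169]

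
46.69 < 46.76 True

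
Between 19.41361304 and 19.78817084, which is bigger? 19.78817084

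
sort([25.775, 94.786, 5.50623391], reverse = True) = [94.786, 25.775, 5.50623391]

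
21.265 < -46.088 False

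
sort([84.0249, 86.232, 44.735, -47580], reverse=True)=[86.232, 84.0249, 44.735, -47580]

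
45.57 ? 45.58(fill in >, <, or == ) <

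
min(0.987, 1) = 0.987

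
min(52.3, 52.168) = 52.168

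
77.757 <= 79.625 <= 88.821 True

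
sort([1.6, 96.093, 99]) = [1.6, 96.093, 99]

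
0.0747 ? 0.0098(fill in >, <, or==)>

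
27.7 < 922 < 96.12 False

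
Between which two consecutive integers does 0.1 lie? 0 and 1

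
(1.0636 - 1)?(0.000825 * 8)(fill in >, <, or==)>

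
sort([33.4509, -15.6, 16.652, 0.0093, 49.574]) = [-15.6, 0.0093, 16.652, 33.4509, 49.574]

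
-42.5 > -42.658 True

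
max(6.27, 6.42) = 6.42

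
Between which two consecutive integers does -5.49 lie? -6 and -5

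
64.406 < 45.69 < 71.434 False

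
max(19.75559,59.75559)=59.75559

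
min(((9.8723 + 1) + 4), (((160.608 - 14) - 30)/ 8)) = 14.576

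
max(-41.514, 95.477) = 95.477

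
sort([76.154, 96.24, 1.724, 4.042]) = [1.724, 4.042, 76.154, 96.24]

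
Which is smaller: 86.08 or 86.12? 86.08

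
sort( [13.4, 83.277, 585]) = [13.4, 83.277, 585]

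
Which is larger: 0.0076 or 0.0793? 0.0793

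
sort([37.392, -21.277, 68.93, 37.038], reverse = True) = [68.93, 37.392, 37.038, -21.277]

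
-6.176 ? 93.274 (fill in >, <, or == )<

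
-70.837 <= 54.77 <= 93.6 True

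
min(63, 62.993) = 62.993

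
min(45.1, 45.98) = 45.1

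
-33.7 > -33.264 False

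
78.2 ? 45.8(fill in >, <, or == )>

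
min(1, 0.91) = 0.91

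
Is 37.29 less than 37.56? Yes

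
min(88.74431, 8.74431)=8.74431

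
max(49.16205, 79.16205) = 79.16205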